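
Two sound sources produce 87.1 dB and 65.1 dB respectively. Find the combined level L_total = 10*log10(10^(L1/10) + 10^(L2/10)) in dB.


10^(87.1/10) = 5.12861e+08
10^(65.1/10) = 3.23594e+06
Sum = 5.12861e+08 + 3.23594e+06 = 5.16097e+08
L_total = 10*log10(5.16097e+08) = 87.127 dB


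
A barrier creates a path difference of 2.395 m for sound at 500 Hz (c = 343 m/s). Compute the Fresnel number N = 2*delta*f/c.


N = 2*delta*f/c = 2*delta/lambda, where lambda = c/f
lambda = 343 / 500 = 0.686 m
N = 2 * 2.395 / 0.686 = 6.9825


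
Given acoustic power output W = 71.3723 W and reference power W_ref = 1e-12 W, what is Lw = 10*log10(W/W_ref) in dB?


W / W_ref = 71.3723 / 1e-12 = 7.13723e+13
Lw = 10 * log10(7.13723e+13) = 138.54 dB


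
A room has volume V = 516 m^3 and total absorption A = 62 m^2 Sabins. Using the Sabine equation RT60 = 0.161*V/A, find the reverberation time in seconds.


RT60 = 0.161 * 516 / 62 = 1.3399 s


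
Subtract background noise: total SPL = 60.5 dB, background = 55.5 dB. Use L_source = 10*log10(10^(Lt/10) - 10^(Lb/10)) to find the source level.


10^(60.5/10) = 1.12202e+06
10^(55.5/10) = 354813
Difference = 1.12202e+06 - 354813 = 767207
L_source = 10*log10(767207) = 58.849 dB


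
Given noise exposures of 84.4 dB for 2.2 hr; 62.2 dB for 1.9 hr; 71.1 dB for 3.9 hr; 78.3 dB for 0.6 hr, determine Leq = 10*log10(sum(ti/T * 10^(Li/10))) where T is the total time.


T_total = 2.2 + 1.9 + 3.9 + 0.6 = 8.6 hr
(2.2/8.6) * 10^(84.4/10) = 7.0457e+07
(1.9/8.6) * 10^(62.2/10) = 366653
(3.9/8.6) * 10^(71.1/10) = 5.84206e+06
(0.6/8.6) * 10^(78.3/10) = 4.71686e+06
Sum = 7.0457e+07 + 366653 + 5.84206e+06 + 4.71686e+06 = 8.13826e+07
Leq = 10*log10(8.13826e+07) = 79.105 dB


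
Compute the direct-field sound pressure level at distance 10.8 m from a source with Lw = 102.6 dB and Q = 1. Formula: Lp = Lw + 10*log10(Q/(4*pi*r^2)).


4*pi*r^2 = 4*pi*10.8^2 = 1465.74 m^2
Q / (4*pi*r^2) = 1 / 1465.74 = 0.000682249
Lp = 102.6 + 10*log10(0.000682249) = 70.939 dB


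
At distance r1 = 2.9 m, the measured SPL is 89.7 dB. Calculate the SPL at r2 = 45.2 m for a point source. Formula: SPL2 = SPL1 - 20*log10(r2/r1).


r2/r1 = 45.2/2.9 = 15.5862
Correction = 20*log10(15.5862) = 23.8548 dB
SPL2 = 89.7 - 23.8548 = 65.845 dB


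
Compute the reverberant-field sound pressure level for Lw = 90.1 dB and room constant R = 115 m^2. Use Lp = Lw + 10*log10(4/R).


4/R = 4/115 = 0.0347826
Lp = 90.1 + 10*log10(0.0347826) = 75.514 dB


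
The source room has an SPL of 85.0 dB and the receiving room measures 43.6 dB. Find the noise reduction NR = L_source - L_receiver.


NR = L_source - L_receiver (difference between source and receiving room levels)
NR = 85.0 - 43.6 = 41.4 dB


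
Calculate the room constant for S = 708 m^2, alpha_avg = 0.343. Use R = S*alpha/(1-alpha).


R = 708 * 0.343 / (1 - 0.343) = 369.63 m^2


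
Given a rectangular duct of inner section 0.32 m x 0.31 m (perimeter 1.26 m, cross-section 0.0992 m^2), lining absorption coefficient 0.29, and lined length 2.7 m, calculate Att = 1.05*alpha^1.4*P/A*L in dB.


alpha^1.4 = 0.29^1.4 = 0.176749
Attenuation rate = 1.05 * alpha^1.4 * P / A
= 1.05 * 0.176749 * 1.26 / 0.0992 = 2.35725 dB/m
Total Att = 2.35725 * 2.7 = 6.3646 dB


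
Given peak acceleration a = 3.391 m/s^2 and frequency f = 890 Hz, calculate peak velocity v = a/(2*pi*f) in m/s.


omega = 2*pi*f = 2*pi*890 = 5592.03 rad/s
v = a / omega = 3.391 / 5592.03 = 0.0006064 m/s


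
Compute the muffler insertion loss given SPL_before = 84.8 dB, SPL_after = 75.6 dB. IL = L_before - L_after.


Insertion loss = SPL without muffler - SPL with muffler
IL = 84.8 - 75.6 = 9.2 dB


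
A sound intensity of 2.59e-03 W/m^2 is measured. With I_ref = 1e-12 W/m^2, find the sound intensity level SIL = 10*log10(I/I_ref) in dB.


I / I_ref = 2.59e-03 / 1e-12 = 2.59e+09
SIL = 10 * log10(2.59e+09) = 94.133 dB


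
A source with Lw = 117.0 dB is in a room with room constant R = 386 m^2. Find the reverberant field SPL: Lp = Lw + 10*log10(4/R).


4/R = 4/386 = 0.0103627
Lp = 117.0 + 10*log10(0.0103627) = 97.155 dB


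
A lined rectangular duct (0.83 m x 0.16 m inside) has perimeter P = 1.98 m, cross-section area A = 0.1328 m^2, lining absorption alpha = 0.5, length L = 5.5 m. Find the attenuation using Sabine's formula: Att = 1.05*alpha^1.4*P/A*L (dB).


alpha^1.4 = 0.5^1.4 = 0.378929
Attenuation rate = 1.05 * alpha^1.4 * P / A
= 1.05 * 0.378929 * 1.98 / 0.1328 = 5.93218 dB/m
Total Att = 5.93218 * 5.5 = 32.627 dB


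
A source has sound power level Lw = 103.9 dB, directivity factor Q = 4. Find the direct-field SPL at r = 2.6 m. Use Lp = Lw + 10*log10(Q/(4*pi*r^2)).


4*pi*r^2 = 4*pi*2.6^2 = 84.9487 m^2
Q / (4*pi*r^2) = 4 / 84.9487 = 0.0470872
Lp = 103.9 + 10*log10(0.0470872) = 90.629 dB


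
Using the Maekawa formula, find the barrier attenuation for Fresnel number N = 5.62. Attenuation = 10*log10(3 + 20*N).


3 + 20*N = 3 + 20*5.62 = 115.4
Att = 10*log10(115.4) = 20.622 dB


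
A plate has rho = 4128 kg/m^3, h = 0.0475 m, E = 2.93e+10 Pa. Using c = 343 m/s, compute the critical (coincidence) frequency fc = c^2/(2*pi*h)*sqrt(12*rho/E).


12*rho/E = 12*4128/2.93e+10 = 1.69065e-06
sqrt(12*rho/E) = sqrt(1.69065e-06) = 0.00130025
c^2/(2*pi*h) = 343^2/(2*pi*0.0475) = 394198
fc = 394198 * 0.00130025 = 512.56 Hz


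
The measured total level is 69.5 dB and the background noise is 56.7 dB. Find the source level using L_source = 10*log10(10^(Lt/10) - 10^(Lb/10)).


10^(69.5/10) = 8.91251e+06
10^(56.7/10) = 467735
Difference = 8.91251e+06 - 467735 = 8.44478e+06
L_source = 10*log10(8.44478e+06) = 69.266 dB


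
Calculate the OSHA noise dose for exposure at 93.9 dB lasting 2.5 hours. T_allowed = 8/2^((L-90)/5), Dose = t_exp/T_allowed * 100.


T_allowed = 8 / 2^((93.9 - 90)/5) = 4.65893 hr
Dose = 2.5 / 4.65893 * 100 = 53.66 %


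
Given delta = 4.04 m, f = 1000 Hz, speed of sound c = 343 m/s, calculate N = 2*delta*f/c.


N = 2*delta*f/c = 2*delta/lambda, where lambda = c/f
lambda = 343 / 1000 = 0.343 m
N = 2 * 4.04 / 0.343 = 23.557


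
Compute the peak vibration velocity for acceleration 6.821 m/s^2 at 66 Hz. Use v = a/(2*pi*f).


omega = 2*pi*f = 2*pi*66 = 414.69 rad/s
v = a / omega = 6.821 / 414.69 = 0.016448 m/s


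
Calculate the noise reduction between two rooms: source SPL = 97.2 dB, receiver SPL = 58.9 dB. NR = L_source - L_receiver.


NR = L_source - L_receiver (difference between source and receiving room levels)
NR = 97.2 - 58.9 = 38.3 dB


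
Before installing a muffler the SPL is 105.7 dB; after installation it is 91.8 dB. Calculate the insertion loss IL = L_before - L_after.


Insertion loss = SPL without muffler - SPL with muffler
IL = 105.7 - 91.8 = 13.9 dB


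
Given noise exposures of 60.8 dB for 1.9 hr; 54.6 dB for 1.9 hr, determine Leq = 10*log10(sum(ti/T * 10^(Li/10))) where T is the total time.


T_total = 1.9 + 1.9 = 3.8 hr
(1.9/3.8) * 10^(60.8/10) = 601132
(1.9/3.8) * 10^(54.6/10) = 144202
Sum = 601132 + 144202 = 745334
Leq = 10*log10(745334) = 58.724 dB


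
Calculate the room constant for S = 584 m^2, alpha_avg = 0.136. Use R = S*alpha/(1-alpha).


R = 584 * 0.136 / (1 - 0.136) = 91.926 m^2


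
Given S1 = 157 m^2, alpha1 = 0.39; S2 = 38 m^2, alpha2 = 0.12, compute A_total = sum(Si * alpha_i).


157 * 0.39 = 61.23
38 * 0.12 = 4.56
A_total = 61.23 + 4.56 = 65.79 m^2


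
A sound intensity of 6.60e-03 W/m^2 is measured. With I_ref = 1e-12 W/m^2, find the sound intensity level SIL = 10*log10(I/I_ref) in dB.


I / I_ref = 6.60e-03 / 1e-12 = 6.6e+09
SIL = 10 * log10(6.6e+09) = 98.195 dB


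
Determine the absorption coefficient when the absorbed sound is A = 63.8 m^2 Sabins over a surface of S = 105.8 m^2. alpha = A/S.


Absorption coefficient = absorbed power / incident power
alpha = A / S = 63.8 / 105.8 = 0.60302


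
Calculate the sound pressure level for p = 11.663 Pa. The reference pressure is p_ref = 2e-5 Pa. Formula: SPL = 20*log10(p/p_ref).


p / p_ref = 11.663 / 2e-5 = 583150
SPL = 20 * log10(583150) = 115.32 dB


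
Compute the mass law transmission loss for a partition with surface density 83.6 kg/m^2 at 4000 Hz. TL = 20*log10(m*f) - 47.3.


m * f = 83.6 * 4000 = 334400
20*log10(334400) = 110.485 dB
TL = 110.485 - 47.3 = 63.185 dB


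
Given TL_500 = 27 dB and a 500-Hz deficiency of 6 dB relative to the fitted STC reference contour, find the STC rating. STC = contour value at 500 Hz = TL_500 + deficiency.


By ASTM E413, STC = value of the fitted reference contour at 500 Hz.
Contour value at 500 Hz = TL_500 + deficiency = 27 + 6 = 33
STC = 33


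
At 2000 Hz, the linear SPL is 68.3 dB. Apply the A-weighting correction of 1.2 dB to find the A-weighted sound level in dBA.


A-weighting table: 2000 Hz -> 1.2 dB correction
SPL_A = SPL + correction = 68.3 + (1.2) = 69.5 dBA


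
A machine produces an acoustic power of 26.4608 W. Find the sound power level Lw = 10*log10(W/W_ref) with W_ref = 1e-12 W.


W / W_ref = 26.4608 / 1e-12 = 2.64608e+13
Lw = 10 * log10(2.64608e+13) = 134.23 dB


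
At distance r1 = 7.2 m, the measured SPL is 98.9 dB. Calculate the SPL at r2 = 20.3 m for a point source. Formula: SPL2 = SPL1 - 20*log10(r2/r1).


r2/r1 = 20.3/7.2 = 2.81944
Correction = 20*log10(2.81944) = 9.00326 dB
SPL2 = 98.9 - 9.00326 = 89.897 dB


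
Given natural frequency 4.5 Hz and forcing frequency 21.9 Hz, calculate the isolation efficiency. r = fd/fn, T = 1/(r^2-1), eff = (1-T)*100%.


r = 21.9 / 4.5 = 4.86667
r^2 - 1 = 4.86667^2 - 1 = 22.6845
T = 1/22.6845 = 0.044083
Efficiency = (1 - 0.044083)*100 = 95.592 %


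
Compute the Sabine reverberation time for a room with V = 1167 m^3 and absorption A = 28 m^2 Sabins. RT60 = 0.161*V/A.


RT60 = 0.161 * 1167 / 28 = 6.7103 s


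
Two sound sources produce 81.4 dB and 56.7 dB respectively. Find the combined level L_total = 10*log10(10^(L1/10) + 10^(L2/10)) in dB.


10^(81.4/10) = 1.38038e+08
10^(56.7/10) = 467735
Sum = 1.38038e+08 + 467735 = 1.38506e+08
L_total = 10*log10(1.38506e+08) = 81.415 dB


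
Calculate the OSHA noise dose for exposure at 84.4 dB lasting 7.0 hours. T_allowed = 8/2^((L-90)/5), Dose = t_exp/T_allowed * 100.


T_allowed = 8 / 2^((84.4 - 90)/5) = 17.3878 hr
Dose = 7.0 / 17.3878 * 100 = 40.258 %


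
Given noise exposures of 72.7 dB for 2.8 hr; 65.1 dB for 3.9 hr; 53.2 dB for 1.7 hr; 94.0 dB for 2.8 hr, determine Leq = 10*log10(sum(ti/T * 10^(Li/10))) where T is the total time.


T_total = 2.8 + 3.9 + 1.7 + 2.8 = 11.2 hr
(2.8/11.2) * 10^(72.7/10) = 4.65522e+06
(3.9/11.2) * 10^(65.1/10) = 1.1268e+06
(1.7/11.2) * 10^(53.2/10) = 31712.5
(2.8/11.2) * 10^(94.0/10) = 6.27972e+08
Sum = 4.65522e+06 + 1.1268e+06 + 31712.5 + 6.27972e+08 = 6.33786e+08
Leq = 10*log10(6.33786e+08) = 88.019 dB


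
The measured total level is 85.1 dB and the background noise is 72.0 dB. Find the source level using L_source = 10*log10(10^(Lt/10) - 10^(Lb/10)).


10^(85.1/10) = 3.23594e+08
10^(72.0/10) = 1.58489e+07
Difference = 3.23594e+08 - 1.58489e+07 = 3.07745e+08
L_source = 10*log10(3.07745e+08) = 84.882 dB


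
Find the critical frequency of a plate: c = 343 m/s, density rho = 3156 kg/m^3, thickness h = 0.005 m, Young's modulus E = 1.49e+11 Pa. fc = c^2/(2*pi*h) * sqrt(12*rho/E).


12*rho/E = 12*3156/1.49e+11 = 2.54174e-07
sqrt(12*rho/E) = sqrt(2.54174e-07) = 0.000504157
c^2/(2*pi*h) = 343^2/(2*pi*0.005) = 3.74488e+06
fc = 3.74488e+06 * 0.000504157 = 1888 Hz


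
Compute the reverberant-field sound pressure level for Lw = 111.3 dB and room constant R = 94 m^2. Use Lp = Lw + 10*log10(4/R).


4/R = 4/94 = 0.0425532
Lp = 111.3 + 10*log10(0.0425532) = 97.589 dB


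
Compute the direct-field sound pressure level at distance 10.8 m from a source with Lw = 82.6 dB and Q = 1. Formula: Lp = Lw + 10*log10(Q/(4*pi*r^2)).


4*pi*r^2 = 4*pi*10.8^2 = 1465.74 m^2
Q / (4*pi*r^2) = 1 / 1465.74 = 0.000682249
Lp = 82.6 + 10*log10(0.000682249) = 50.939 dB


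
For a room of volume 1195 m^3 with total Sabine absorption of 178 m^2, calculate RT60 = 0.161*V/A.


RT60 = 0.161 * 1195 / 178 = 1.0809 s


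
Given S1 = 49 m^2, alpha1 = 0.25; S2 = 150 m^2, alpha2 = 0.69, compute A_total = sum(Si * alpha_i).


49 * 0.25 = 12.25
150 * 0.69 = 103.5
A_total = 12.25 + 103.5 = 115.75 m^2


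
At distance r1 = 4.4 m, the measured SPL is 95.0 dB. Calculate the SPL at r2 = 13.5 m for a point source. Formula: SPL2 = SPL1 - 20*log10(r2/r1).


r2/r1 = 13.5/4.4 = 3.06818
Correction = 20*log10(3.06818) = 9.73762 dB
SPL2 = 95.0 - 9.73762 = 85.262 dB


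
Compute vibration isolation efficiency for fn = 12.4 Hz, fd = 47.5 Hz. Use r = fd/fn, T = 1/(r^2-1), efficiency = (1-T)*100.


r = 47.5 / 12.4 = 3.83065
r^2 - 1 = 3.83065^2 - 1 = 13.6739
T = 1/13.6739 = 0.073132
Efficiency = (1 - 0.073132)*100 = 92.687 %


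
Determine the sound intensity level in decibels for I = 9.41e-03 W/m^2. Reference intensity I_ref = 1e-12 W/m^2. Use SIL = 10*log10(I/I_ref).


I / I_ref = 9.41e-03 / 1e-12 = 9.41e+09
SIL = 10 * log10(9.41e+09) = 99.736 dB


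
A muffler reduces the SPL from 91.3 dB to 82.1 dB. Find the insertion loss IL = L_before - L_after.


Insertion loss = SPL without muffler - SPL with muffler
IL = 91.3 - 82.1 = 9.2 dB


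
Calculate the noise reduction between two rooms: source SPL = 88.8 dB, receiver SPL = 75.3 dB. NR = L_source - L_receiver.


NR = L_source - L_receiver (difference between source and receiving room levels)
NR = 88.8 - 75.3 = 13.5 dB


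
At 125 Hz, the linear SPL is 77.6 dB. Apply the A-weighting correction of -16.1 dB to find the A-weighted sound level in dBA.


A-weighting table: 125 Hz -> -16.1 dB correction
SPL_A = SPL + correction = 77.6 + (-16.1) = 61.5 dBA


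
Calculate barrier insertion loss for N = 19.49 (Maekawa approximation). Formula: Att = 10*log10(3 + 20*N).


3 + 20*N = 3 + 20*19.49 = 392.8
Att = 10*log10(392.8) = 25.942 dB


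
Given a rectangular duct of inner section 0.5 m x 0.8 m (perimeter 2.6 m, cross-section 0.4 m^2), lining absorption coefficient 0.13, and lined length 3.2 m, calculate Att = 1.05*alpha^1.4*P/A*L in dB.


alpha^1.4 = 0.13^1.4 = 0.0574805
Attenuation rate = 1.05 * alpha^1.4 * P / A
= 1.05 * 0.0574805 * 2.6 / 0.4 = 0.392304 dB/m
Total Att = 0.392304 * 3.2 = 1.2554 dB


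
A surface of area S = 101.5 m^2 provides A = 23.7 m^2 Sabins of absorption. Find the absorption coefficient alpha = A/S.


Absorption coefficient = absorbed power / incident power
alpha = A / S = 23.7 / 101.5 = 0.2335


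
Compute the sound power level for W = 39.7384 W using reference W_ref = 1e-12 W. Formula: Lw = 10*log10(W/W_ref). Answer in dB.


W / W_ref = 39.7384 / 1e-12 = 3.97384e+13
Lw = 10 * log10(3.97384e+13) = 135.99 dB


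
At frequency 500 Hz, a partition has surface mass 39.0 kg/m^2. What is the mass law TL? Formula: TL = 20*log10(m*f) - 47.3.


m * f = 39.0 * 500 = 19500
20*log10(19500) = 85.8007 dB
TL = 85.8007 - 47.3 = 38.501 dB


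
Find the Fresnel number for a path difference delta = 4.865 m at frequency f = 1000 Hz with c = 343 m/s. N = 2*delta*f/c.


N = 2*delta*f/c = 2*delta/lambda, where lambda = c/f
lambda = 343 / 1000 = 0.343 m
N = 2 * 4.865 / 0.343 = 28.367


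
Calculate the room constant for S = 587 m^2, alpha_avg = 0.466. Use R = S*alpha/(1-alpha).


R = 587 * 0.466 / (1 - 0.466) = 512.25 m^2


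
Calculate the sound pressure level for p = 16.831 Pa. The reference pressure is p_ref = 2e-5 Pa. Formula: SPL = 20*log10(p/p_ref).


p / p_ref = 16.831 / 2e-5 = 841550
SPL = 20 * log10(841550) = 118.5 dB


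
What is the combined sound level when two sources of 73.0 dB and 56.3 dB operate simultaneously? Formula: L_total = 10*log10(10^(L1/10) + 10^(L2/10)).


10^(73.0/10) = 1.99526e+07
10^(56.3/10) = 426580
Sum = 1.99526e+07 + 426580 = 2.03792e+07
L_total = 10*log10(2.03792e+07) = 73.092 dB


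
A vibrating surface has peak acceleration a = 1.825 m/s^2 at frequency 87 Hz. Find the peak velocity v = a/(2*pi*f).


omega = 2*pi*f = 2*pi*87 = 546.637 rad/s
v = a / omega = 1.825 / 546.637 = 0.0033386 m/s


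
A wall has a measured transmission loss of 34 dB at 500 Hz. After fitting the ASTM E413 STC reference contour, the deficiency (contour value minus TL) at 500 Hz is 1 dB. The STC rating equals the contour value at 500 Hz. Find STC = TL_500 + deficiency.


By ASTM E413, STC = value of the fitted reference contour at 500 Hz.
Contour value at 500 Hz = TL_500 + deficiency = 34 + 1 = 35
STC = 35


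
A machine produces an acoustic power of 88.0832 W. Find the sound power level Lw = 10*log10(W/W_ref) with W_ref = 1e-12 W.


W / W_ref = 88.0832 / 1e-12 = 8.80832e+13
Lw = 10 * log10(8.80832e+13) = 139.45 dB


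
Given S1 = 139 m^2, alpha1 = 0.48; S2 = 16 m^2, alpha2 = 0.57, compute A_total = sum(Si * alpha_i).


139 * 0.48 = 66.72
16 * 0.57 = 9.12
A_total = 66.72 + 9.12 = 75.84 m^2


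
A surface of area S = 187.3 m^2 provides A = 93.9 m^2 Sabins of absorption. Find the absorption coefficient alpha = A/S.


Absorption coefficient = absorbed power / incident power
alpha = A / S = 93.9 / 187.3 = 0.50133


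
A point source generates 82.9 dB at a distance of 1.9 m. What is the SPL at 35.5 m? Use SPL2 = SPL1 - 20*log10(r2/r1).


r2/r1 = 35.5/1.9 = 18.6842
Correction = 20*log10(18.6842) = 25.4295 dB
SPL2 = 82.9 - 25.4295 = 57.471 dB


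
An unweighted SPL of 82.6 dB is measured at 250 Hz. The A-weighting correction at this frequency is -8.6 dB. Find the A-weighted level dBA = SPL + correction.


A-weighting table: 250 Hz -> -8.6 dB correction
SPL_A = SPL + correction = 82.6 + (-8.6) = 74 dBA


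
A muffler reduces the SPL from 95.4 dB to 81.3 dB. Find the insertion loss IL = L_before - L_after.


Insertion loss = SPL without muffler - SPL with muffler
IL = 95.4 - 81.3 = 14.1 dB


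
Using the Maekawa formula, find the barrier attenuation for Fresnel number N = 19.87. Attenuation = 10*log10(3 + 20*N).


3 + 20*N = 3 + 20*19.87 = 400.4
Att = 10*log10(400.4) = 26.025 dB


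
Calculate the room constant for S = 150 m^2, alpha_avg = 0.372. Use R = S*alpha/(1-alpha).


R = 150 * 0.372 / (1 - 0.372) = 88.854 m^2


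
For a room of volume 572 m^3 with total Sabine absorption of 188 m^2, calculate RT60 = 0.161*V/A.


RT60 = 0.161 * 572 / 188 = 0.48985 s


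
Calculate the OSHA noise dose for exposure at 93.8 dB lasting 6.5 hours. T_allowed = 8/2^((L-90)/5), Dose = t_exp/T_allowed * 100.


T_allowed = 8 / 2^((93.8 - 90)/5) = 4.72397 hr
Dose = 6.5 / 4.72397 * 100 = 137.6 %


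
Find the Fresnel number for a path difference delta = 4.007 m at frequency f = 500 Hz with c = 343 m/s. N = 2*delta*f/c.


N = 2*delta*f/c = 2*delta/lambda, where lambda = c/f
lambda = 343 / 500 = 0.686 m
N = 2 * 4.007 / 0.686 = 11.682


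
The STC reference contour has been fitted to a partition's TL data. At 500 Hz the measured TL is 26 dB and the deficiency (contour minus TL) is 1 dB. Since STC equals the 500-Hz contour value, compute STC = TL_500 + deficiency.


By ASTM E413, STC = value of the fitted reference contour at 500 Hz.
Contour value at 500 Hz = TL_500 + deficiency = 26 + 1 = 27
STC = 27


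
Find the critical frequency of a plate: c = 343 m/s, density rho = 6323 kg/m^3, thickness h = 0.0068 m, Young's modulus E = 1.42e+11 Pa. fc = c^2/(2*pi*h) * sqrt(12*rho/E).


12*rho/E = 12*6323/1.42e+11 = 5.34338e-07
sqrt(12*rho/E) = sqrt(5.34338e-07) = 0.000730984
c^2/(2*pi*h) = 343^2/(2*pi*0.0068) = 2.75359e+06
fc = 2.75359e+06 * 0.000730984 = 2012.8 Hz


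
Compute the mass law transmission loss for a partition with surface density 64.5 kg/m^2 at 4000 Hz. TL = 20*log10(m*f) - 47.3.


m * f = 64.5 * 4000 = 258000
20*log10(258000) = 108.232 dB
TL = 108.232 - 47.3 = 60.932 dB


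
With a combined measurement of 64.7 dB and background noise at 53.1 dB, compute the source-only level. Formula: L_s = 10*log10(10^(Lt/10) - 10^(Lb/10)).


10^(64.7/10) = 2.95121e+06
10^(53.1/10) = 204174
Difference = 2.95121e+06 - 204174 = 2.74704e+06
L_source = 10*log10(2.74704e+06) = 64.389 dB


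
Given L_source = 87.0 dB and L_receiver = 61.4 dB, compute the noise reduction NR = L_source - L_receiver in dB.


NR = L_source - L_receiver (difference between source and receiving room levels)
NR = 87.0 - 61.4 = 25.6 dB


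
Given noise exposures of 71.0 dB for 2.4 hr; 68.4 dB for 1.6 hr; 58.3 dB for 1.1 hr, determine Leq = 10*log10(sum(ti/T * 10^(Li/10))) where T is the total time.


T_total = 2.4 + 1.6 + 1.1 = 5.1 hr
(2.4/5.1) * 10^(71.0/10) = 5.92435e+06
(1.6/5.1) * 10^(68.4/10) = 2.17045e+06
(1.1/5.1) * 10^(58.3/10) = 145822
Sum = 5.92435e+06 + 2.17045e+06 + 145822 = 8.24062e+06
Leq = 10*log10(8.24062e+06) = 69.16 dB


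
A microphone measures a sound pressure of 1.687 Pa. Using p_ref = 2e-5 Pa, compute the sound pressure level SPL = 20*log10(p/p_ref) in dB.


p / p_ref = 1.687 / 2e-5 = 84350
SPL = 20 * log10(84350) = 98.522 dB


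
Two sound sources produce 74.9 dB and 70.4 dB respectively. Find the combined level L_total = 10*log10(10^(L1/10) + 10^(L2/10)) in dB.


10^(74.9/10) = 3.0903e+07
10^(70.4/10) = 1.09648e+07
Sum = 3.0903e+07 + 1.09648e+07 = 4.18678e+07
L_total = 10*log10(4.18678e+07) = 76.219 dB


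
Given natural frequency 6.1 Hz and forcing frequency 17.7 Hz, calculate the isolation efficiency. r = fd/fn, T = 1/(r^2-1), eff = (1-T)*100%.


r = 17.7 / 6.1 = 2.90164
r^2 - 1 = 2.90164^2 - 1 = 7.41951
T = 1/7.41951 = 0.13478
Efficiency = (1 - 0.13478)*100 = 86.522 %


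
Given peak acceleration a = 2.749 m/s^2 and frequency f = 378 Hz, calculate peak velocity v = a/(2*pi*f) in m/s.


omega = 2*pi*f = 2*pi*378 = 2375.04 rad/s
v = a / omega = 2.749 / 2375.04 = 0.0011575 m/s


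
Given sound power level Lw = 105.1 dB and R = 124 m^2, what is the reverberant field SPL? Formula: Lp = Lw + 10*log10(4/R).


4/R = 4/124 = 0.0322581
Lp = 105.1 + 10*log10(0.0322581) = 90.186 dB


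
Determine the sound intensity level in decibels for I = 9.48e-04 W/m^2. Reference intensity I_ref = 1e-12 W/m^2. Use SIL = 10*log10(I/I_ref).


I / I_ref = 9.48e-04 / 1e-12 = 9.48e+08
SIL = 10 * log10(9.48e+08) = 89.768 dB


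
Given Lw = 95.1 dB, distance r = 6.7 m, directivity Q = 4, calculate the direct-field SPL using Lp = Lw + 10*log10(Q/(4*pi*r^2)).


4*pi*r^2 = 4*pi*6.7^2 = 564.104 m^2
Q / (4*pi*r^2) = 4 / 564.104 = 0.00709089
Lp = 95.1 + 10*log10(0.00709089) = 73.607 dB


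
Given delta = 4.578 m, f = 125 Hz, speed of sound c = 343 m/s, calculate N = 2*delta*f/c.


N = 2*delta*f/c = 2*delta/lambda, where lambda = c/f
lambda = 343 / 125 = 2.744 m
N = 2 * 4.578 / 2.744 = 3.3367


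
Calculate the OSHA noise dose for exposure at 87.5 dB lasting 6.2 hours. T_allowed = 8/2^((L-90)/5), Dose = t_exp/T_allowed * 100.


T_allowed = 8 / 2^((87.5 - 90)/5) = 11.3137 hr
Dose = 6.2 / 11.3137 * 100 = 54.801 %


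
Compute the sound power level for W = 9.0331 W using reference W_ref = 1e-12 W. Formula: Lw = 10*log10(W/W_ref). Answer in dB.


W / W_ref = 9.0331 / 1e-12 = 9.0331e+12
Lw = 10 * log10(9.0331e+12) = 129.56 dB


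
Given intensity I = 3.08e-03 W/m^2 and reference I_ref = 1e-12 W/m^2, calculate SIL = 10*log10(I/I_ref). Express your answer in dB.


I / I_ref = 3.08e-03 / 1e-12 = 3.08e+09
SIL = 10 * log10(3.08e+09) = 94.886 dB


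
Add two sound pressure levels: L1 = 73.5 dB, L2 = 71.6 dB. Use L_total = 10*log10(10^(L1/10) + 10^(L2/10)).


10^(73.5/10) = 2.23872e+07
10^(71.6/10) = 1.44544e+07
Sum = 2.23872e+07 + 1.44544e+07 = 3.68416e+07
L_total = 10*log10(3.68416e+07) = 75.663 dB


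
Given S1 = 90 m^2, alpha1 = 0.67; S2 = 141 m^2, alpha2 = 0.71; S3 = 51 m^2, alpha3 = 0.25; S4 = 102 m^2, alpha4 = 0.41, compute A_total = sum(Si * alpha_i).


90 * 0.67 = 60.3
141 * 0.71 = 100.11
51 * 0.25 = 12.75
102 * 0.41 = 41.82
A_total = 60.3 + 100.11 + 12.75 + 41.82 = 214.98 m^2


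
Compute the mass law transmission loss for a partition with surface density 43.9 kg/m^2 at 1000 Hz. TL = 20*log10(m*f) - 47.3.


m * f = 43.9 * 1000 = 43900
20*log10(43900) = 92.8493 dB
TL = 92.8493 - 47.3 = 45.549 dB


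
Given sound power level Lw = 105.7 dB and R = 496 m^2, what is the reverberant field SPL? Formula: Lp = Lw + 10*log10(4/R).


4/R = 4/496 = 0.00806452
Lp = 105.7 + 10*log10(0.00806452) = 84.766 dB


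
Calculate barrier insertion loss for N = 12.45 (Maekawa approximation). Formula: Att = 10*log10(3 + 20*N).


3 + 20*N = 3 + 20*12.45 = 252
Att = 10*log10(252) = 24.014 dB


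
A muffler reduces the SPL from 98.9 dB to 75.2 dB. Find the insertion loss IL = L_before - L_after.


Insertion loss = SPL without muffler - SPL with muffler
IL = 98.9 - 75.2 = 23.7 dB


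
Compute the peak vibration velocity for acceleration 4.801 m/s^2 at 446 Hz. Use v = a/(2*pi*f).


omega = 2*pi*f = 2*pi*446 = 2802.3 rad/s
v = a / omega = 4.801 / 2802.3 = 0.0017132 m/s


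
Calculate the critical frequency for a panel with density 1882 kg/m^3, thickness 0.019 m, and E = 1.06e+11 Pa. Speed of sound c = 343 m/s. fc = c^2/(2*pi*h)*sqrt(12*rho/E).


12*rho/E = 12*1882/1.06e+11 = 2.13057e-07
sqrt(12*rho/E) = sqrt(2.13057e-07) = 0.000461581
c^2/(2*pi*h) = 343^2/(2*pi*0.019) = 985496
fc = 985496 * 0.000461581 = 454.89 Hz


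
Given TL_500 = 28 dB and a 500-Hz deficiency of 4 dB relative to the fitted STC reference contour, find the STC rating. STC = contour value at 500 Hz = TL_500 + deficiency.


By ASTM E413, STC = value of the fitted reference contour at 500 Hz.
Contour value at 500 Hz = TL_500 + deficiency = 28 + 4 = 32
STC = 32


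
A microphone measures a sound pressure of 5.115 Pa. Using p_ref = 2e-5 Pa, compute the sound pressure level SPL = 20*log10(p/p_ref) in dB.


p / p_ref = 5.115 / 2e-5 = 255750
SPL = 20 * log10(255750) = 108.16 dB


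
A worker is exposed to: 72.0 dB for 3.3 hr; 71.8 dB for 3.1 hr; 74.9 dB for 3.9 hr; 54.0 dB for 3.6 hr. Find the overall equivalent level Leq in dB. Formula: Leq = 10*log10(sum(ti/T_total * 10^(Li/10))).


T_total = 3.3 + 3.1 + 3.9 + 3.6 = 13.9 hr
(3.3/13.9) * 10^(72.0/10) = 3.7627e+06
(3.1/13.9) * 10^(71.8/10) = 3.37557e+06
(3.9/13.9) * 10^(74.9/10) = 8.67061e+06
(3.6/13.9) * 10^(54.0/10) = 65056.1
Sum = 3.7627e+06 + 3.37557e+06 + 8.67061e+06 + 65056.1 = 1.58739e+07
Leq = 10*log10(1.58739e+07) = 72.007 dB


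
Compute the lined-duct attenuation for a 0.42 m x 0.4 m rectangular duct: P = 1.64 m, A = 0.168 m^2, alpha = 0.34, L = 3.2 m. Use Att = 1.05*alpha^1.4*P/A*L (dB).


alpha^1.4 = 0.34^1.4 = 0.220836
Attenuation rate = 1.05 * alpha^1.4 * P / A
= 1.05 * 0.220836 * 1.64 / 0.168 = 2.26357 dB/m
Total Att = 2.26357 * 3.2 = 7.2434 dB


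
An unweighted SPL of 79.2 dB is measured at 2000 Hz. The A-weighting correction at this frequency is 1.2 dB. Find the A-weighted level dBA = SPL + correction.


A-weighting table: 2000 Hz -> 1.2 dB correction
SPL_A = SPL + correction = 79.2 + (1.2) = 80.4 dBA


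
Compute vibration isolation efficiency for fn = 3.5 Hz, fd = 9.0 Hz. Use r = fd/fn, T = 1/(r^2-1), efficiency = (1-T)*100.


r = 9.0 / 3.5 = 2.57143
r^2 - 1 = 2.57143^2 - 1 = 5.61225
T = 1/5.61225 = 0.178182
Efficiency = (1 - 0.178182)*100 = 82.182 %


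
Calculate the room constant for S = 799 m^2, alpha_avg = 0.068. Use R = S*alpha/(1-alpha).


R = 799 * 0.068 / (1 - 0.068) = 58.296 m^2


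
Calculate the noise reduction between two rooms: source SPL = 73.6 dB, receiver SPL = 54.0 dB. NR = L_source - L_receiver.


NR = L_source - L_receiver (difference between source and receiving room levels)
NR = 73.6 - 54.0 = 19.6 dB


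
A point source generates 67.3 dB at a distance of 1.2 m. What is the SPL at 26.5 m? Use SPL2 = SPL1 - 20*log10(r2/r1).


r2/r1 = 26.5/1.2 = 22.0833
Correction = 20*log10(22.0833) = 26.8813 dB
SPL2 = 67.3 - 26.8813 = 40.419 dB


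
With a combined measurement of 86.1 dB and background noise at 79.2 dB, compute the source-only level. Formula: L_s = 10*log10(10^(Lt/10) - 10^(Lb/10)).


10^(86.1/10) = 4.0738e+08
10^(79.2/10) = 8.31764e+07
Difference = 4.0738e+08 - 8.31764e+07 = 3.24204e+08
L_source = 10*log10(3.24204e+08) = 85.108 dB


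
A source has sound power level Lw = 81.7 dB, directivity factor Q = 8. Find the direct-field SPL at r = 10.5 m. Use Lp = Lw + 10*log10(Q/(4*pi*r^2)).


4*pi*r^2 = 4*pi*10.5^2 = 1385.44 m^2
Q / (4*pi*r^2) = 8 / 1385.44 = 0.00577434
Lp = 81.7 + 10*log10(0.00577434) = 59.315 dB


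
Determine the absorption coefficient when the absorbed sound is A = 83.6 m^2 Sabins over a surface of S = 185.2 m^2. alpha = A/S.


Absorption coefficient = absorbed power / incident power
alpha = A / S = 83.6 / 185.2 = 0.4514


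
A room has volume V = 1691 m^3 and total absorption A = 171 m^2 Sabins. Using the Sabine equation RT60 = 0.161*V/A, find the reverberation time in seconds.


RT60 = 0.161 * 1691 / 171 = 1.5921 s


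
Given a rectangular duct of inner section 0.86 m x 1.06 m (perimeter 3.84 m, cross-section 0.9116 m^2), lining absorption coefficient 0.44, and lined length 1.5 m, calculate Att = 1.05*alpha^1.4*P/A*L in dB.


alpha^1.4 = 0.44^1.4 = 0.316835
Attenuation rate = 1.05 * alpha^1.4 * P / A
= 1.05 * 0.316835 * 3.84 / 0.9116 = 1.40136 dB/m
Total Att = 1.40136 * 1.5 = 2.102 dB


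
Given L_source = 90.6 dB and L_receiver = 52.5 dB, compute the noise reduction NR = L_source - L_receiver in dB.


NR = L_source - L_receiver (difference between source and receiving room levels)
NR = 90.6 - 52.5 = 38.1 dB


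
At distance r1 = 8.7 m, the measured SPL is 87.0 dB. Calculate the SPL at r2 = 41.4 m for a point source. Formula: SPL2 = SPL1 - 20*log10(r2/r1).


r2/r1 = 41.4/8.7 = 4.75862
Correction = 20*log10(4.75862) = 13.5496 dB
SPL2 = 87.0 - 13.5496 = 73.45 dB


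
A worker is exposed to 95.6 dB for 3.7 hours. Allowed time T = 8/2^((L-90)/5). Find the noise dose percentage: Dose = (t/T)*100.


T_allowed = 8 / 2^((95.6 - 90)/5) = 3.68075 hr
Dose = 3.7 / 3.68075 * 100 = 100.52 %


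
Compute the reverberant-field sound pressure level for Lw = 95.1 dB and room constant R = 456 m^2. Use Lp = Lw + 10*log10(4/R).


4/R = 4/456 = 0.00877193
Lp = 95.1 + 10*log10(0.00877193) = 74.531 dB


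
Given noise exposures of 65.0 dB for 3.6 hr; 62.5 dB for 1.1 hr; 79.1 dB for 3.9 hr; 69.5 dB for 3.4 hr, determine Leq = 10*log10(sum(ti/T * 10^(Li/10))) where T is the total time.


T_total = 3.6 + 1.1 + 3.9 + 3.4 = 12.0 hr
(3.6/12.0) * 10^(65.0/10) = 948683
(1.1/12.0) * 10^(62.5/10) = 163009
(3.9/12.0) * 10^(79.1/10) = 2.6417e+07
(3.4/12.0) * 10^(69.5/10) = 2.52521e+06
Sum = 948683 + 163009 + 2.6417e+07 + 2.52521e+06 = 3.00539e+07
Leq = 10*log10(3.00539e+07) = 74.779 dB


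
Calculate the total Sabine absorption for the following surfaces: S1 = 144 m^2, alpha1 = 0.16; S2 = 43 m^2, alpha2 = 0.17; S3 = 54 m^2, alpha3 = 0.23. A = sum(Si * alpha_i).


144 * 0.16 = 23.04
43 * 0.17 = 7.31
54 * 0.23 = 12.42
A_total = 23.04 + 7.31 + 12.42 = 42.77 m^2


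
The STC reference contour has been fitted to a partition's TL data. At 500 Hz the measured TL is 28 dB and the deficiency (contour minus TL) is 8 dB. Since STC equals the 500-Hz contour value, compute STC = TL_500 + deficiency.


By ASTM E413, STC = value of the fitted reference contour at 500 Hz.
Contour value at 500 Hz = TL_500 + deficiency = 28 + 8 = 36
STC = 36


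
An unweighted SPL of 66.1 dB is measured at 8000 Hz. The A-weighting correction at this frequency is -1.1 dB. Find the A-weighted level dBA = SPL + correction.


A-weighting table: 8000 Hz -> -1.1 dB correction
SPL_A = SPL + correction = 66.1 + (-1.1) = 65 dBA


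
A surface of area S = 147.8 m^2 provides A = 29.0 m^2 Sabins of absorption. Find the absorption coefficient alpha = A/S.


Absorption coefficient = absorbed power / incident power
alpha = A / S = 29.0 / 147.8 = 0.19621


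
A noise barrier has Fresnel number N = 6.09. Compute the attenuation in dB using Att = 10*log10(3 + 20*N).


3 + 20*N = 3 + 20*6.09 = 124.8
Att = 10*log10(124.8) = 20.962 dB


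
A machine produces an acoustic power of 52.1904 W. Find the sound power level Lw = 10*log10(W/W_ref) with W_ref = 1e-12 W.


W / W_ref = 52.1904 / 1e-12 = 5.21904e+13
Lw = 10 * log10(5.21904e+13) = 137.18 dB


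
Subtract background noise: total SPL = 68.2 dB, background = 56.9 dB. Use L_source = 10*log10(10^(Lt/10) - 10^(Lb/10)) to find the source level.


10^(68.2/10) = 6.60693e+06
10^(56.9/10) = 489779
Difference = 6.60693e+06 - 489779 = 6.11715e+06
L_source = 10*log10(6.11715e+06) = 67.865 dB


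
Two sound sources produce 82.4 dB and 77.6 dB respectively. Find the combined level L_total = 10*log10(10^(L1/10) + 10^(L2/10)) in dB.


10^(82.4/10) = 1.7378e+08
10^(77.6/10) = 5.7544e+07
Sum = 1.7378e+08 + 5.7544e+07 = 2.31324e+08
L_total = 10*log10(2.31324e+08) = 83.642 dB


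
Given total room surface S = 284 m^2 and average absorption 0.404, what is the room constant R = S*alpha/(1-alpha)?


R = 284 * 0.404 / (1 - 0.404) = 192.51 m^2


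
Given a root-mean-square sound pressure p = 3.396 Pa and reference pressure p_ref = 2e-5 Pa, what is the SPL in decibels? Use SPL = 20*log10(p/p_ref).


p / p_ref = 3.396 / 2e-5 = 169800
SPL = 20 * log10(169800) = 104.6 dB


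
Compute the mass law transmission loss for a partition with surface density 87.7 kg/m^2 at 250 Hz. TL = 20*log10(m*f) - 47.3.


m * f = 87.7 * 250 = 21925
20*log10(21925) = 86.8188 dB
TL = 86.8188 - 47.3 = 39.519 dB


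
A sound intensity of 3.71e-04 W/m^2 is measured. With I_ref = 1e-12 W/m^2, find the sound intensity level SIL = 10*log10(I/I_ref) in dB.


I / I_ref = 3.71e-04 / 1e-12 = 3.71e+08
SIL = 10 * log10(3.71e+08) = 85.694 dB


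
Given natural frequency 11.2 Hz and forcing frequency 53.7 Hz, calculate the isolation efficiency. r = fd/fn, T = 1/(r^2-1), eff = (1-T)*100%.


r = 53.7 / 11.2 = 4.79464
r^2 - 1 = 4.79464^2 - 1 = 21.9886
T = 1/21.9886 = 0.0454781
Efficiency = (1 - 0.0454781)*100 = 95.452 %


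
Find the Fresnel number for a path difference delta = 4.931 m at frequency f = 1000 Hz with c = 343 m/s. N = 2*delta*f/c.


N = 2*delta*f/c = 2*delta/lambda, where lambda = c/f
lambda = 343 / 1000 = 0.343 m
N = 2 * 4.931 / 0.343 = 28.752


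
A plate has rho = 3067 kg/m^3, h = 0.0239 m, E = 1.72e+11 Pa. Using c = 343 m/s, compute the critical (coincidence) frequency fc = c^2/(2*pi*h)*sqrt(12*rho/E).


12*rho/E = 12*3067/1.72e+11 = 2.13977e-07
sqrt(12*rho/E) = sqrt(2.13977e-07) = 0.000462576
c^2/(2*pi*h) = 343^2/(2*pi*0.0239) = 783449
fc = 783449 * 0.000462576 = 362.4 Hz


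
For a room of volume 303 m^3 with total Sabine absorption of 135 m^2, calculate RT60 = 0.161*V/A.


RT60 = 0.161 * 303 / 135 = 0.36136 s


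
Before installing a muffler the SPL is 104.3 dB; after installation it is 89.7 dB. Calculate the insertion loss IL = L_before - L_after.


Insertion loss = SPL without muffler - SPL with muffler
IL = 104.3 - 89.7 = 14.6 dB


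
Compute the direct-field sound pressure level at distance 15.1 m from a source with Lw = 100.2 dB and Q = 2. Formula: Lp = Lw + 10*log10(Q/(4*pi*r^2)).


4*pi*r^2 = 4*pi*15.1^2 = 2865.26 m^2
Q / (4*pi*r^2) = 2 / 2865.26 = 0.000698017
Lp = 100.2 + 10*log10(0.000698017) = 68.639 dB


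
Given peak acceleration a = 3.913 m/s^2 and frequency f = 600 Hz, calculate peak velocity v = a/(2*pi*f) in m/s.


omega = 2*pi*f = 2*pi*600 = 3769.91 rad/s
v = a / omega = 3.913 / 3769.91 = 0.001038 m/s


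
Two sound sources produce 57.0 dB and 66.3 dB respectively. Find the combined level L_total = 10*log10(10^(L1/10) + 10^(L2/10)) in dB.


10^(57.0/10) = 501187
10^(66.3/10) = 4.2658e+06
Sum = 501187 + 4.2658e+06 = 4.76699e+06
L_total = 10*log10(4.76699e+06) = 66.782 dB


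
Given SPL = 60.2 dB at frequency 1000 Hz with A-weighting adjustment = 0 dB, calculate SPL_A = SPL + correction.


A-weighting table: 1000 Hz -> 0 dB correction
SPL_A = SPL + correction = 60.2 + (0) = 60.2 dBA


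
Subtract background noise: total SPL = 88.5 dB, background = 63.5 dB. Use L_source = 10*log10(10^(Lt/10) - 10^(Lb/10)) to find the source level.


10^(88.5/10) = 7.07946e+08
10^(63.5/10) = 2.23872e+06
Difference = 7.07946e+08 - 2.23872e+06 = 7.05707e+08
L_source = 10*log10(7.05707e+08) = 88.486 dB


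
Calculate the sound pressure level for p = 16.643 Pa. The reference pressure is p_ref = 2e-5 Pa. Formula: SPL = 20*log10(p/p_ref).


p / p_ref = 16.643 / 2e-5 = 832150
SPL = 20 * log10(832150) = 118.4 dB


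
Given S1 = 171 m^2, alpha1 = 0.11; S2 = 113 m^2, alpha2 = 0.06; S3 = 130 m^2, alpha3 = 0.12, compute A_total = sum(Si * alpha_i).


171 * 0.11 = 18.81
113 * 0.06 = 6.78
130 * 0.12 = 15.6
A_total = 18.81 + 6.78 + 15.6 = 41.19 m^2


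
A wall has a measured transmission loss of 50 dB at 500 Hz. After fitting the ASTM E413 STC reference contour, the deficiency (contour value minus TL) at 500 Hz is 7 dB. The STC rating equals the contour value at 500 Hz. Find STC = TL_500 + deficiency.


By ASTM E413, STC = value of the fitted reference contour at 500 Hz.
Contour value at 500 Hz = TL_500 + deficiency = 50 + 7 = 57
STC = 57


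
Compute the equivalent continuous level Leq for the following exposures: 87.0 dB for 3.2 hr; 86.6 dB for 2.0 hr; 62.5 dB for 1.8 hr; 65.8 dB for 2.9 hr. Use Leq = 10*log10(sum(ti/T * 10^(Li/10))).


T_total = 3.2 + 2.0 + 1.8 + 2.9 = 9.9 hr
(3.2/9.9) * 10^(87.0/10) = 1.62e+08
(2.0/9.9) * 10^(86.6/10) = 9.2341e+07
(1.8/9.9) * 10^(62.5/10) = 323324
(2.9/9.9) * 10^(65.8/10) = 1.11369e+06
Sum = 1.62e+08 + 9.2341e+07 + 323324 + 1.11369e+06 = 2.55778e+08
Leq = 10*log10(2.55778e+08) = 84.079 dB


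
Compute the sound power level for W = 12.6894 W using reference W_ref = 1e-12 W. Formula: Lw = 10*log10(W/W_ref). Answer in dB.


W / W_ref = 12.6894 / 1e-12 = 1.26894e+13
Lw = 10 * log10(1.26894e+13) = 131.03 dB


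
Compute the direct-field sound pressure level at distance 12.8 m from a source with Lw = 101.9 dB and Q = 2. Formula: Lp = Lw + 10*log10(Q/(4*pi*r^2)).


4*pi*r^2 = 4*pi*12.8^2 = 2058.87 m^2
Q / (4*pi*r^2) = 2 / 2058.87 = 0.000971407
Lp = 101.9 + 10*log10(0.000971407) = 71.774 dB


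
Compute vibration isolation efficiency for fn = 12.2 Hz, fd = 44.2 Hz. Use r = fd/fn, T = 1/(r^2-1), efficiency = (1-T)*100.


r = 44.2 / 12.2 = 3.62295
r^2 - 1 = 3.62295^2 - 1 = 12.1258
T = 1/12.1258 = 0.0824688
Efficiency = (1 - 0.0824688)*100 = 91.753 %


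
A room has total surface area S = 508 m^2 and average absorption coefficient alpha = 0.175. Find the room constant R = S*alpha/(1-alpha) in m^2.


R = 508 * 0.175 / (1 - 0.175) = 107.76 m^2


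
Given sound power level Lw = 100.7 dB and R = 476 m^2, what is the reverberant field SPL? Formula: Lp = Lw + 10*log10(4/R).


4/R = 4/476 = 0.00840336
Lp = 100.7 + 10*log10(0.00840336) = 79.945 dB


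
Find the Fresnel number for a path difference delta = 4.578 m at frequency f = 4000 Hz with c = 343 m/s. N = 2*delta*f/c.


N = 2*delta*f/c = 2*delta/lambda, where lambda = c/f
lambda = 343 / 4000 = 0.08575 m
N = 2 * 4.578 / 0.08575 = 106.78


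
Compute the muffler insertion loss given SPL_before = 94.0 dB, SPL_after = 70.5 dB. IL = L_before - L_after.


Insertion loss = SPL without muffler - SPL with muffler
IL = 94.0 - 70.5 = 23.5 dB


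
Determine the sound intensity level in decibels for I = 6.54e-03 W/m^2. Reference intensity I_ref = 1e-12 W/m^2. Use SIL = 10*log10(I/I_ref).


I / I_ref = 6.54e-03 / 1e-12 = 6.54e+09
SIL = 10 * log10(6.54e+09) = 98.156 dB


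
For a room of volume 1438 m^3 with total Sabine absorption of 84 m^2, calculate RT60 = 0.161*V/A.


RT60 = 0.161 * 1438 / 84 = 2.7562 s


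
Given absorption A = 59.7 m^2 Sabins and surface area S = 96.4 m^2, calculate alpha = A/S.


Absorption coefficient = absorbed power / incident power
alpha = A / S = 59.7 / 96.4 = 0.61929
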